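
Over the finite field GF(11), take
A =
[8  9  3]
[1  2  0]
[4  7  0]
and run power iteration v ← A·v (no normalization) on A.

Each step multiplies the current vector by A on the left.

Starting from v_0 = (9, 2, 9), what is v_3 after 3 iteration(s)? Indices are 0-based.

v_0 = (9, 2, 9).
v_1 = A·v_0 = (7, 2, 6).
v_2 = A·v_1 = (4, 0, 9).
v_3 = A·v_2 = (4, 4, 5).

v_3 = (4, 4, 5)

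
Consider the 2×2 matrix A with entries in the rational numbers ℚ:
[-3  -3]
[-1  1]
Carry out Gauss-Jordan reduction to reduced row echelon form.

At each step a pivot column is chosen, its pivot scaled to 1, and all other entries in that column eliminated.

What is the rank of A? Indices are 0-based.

step 1: normalize row 0 (÷-3) = (1, 1)
  row 1: subtract -1×row0 = (0, 2)
step 2: normalize row 1 (÷2) = (0, 1)
  row 0: subtract 1×row1 = (1, 0)

rank = 2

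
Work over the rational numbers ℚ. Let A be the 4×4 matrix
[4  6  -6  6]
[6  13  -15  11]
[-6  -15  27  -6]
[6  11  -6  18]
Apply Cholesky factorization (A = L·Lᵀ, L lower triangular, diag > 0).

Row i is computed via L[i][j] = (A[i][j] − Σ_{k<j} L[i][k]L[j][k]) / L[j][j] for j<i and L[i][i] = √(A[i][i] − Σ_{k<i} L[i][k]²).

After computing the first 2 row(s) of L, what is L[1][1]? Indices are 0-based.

L[1][1] = 2

Step 1: L[0][0] = √(4) = 2.
  L[1][0] = (6) / L[0][0] = 3.
Step 2: L[1][1] = √(4) = 2.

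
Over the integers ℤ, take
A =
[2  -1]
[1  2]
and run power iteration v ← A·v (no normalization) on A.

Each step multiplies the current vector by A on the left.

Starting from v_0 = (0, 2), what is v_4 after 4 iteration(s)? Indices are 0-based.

v_0 = (0, 2).
v_1 = A·v_0 = (-2, 4).
v_2 = A·v_1 = (-8, 6).
v_3 = A·v_2 = (-22, 4).
v_4 = A·v_3 = (-48, -14).

v_4 = (-48, -14)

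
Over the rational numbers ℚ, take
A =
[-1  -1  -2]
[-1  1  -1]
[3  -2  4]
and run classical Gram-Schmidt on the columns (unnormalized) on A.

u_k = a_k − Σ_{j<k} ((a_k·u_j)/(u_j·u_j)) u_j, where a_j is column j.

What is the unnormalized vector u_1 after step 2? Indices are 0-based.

Step 1: u_0 = a_0 = (-1, -1, 3).
Step 2: u_1 = a_1 − (-6/11)·u_0 = (-17/11, 5/11, -4/11).

u_1 = (-17/11, 5/11, -4/11)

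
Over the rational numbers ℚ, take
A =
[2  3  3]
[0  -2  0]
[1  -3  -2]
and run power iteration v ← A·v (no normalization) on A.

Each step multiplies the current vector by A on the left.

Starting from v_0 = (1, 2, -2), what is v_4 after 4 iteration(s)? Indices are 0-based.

v_0 = (1, 2, -2).
v_1 = A·v_0 = (2, -4, -1).
v_2 = A·v_1 = (-11, 8, 16).
v_3 = A·v_2 = (50, -16, -67).
v_4 = A·v_3 = (-149, 32, 232).

v_4 = (-149, 32, 232)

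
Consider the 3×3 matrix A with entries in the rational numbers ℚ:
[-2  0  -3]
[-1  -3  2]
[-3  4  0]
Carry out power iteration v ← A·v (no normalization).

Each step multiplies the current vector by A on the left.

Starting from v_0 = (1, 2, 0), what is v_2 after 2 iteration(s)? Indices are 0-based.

v_0 = (1, 2, 0).
v_1 = A·v_0 = (-2, -7, 5).
v_2 = A·v_1 = (-11, 33, -22).

v_2 = (-11, 33, -22)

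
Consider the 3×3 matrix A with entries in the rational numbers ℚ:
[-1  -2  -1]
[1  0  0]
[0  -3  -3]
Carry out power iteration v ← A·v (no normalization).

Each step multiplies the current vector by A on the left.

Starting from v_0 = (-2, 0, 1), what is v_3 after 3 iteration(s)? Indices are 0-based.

v_0 = (-2, 0, 1).
v_1 = A·v_0 = (1, -2, -3).
v_2 = A·v_1 = (6, 1, 15).
v_3 = A·v_2 = (-23, 6, -48).

v_3 = (-23, 6, -48)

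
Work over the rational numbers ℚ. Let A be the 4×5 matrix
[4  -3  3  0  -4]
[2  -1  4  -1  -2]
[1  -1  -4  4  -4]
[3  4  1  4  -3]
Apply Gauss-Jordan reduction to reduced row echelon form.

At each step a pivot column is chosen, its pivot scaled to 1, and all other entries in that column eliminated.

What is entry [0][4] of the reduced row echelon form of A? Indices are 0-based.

M[0][4] = 41/112

[1] R0 /= 4  ⇒  (1, -3/4, 3/4, 0, -1)
     R1 -= 2·R0  ⇒  (0, 1/2, 5/2, -1, 0)
     R2 -= 1·R0  ⇒  (0, -1/4, -19/4, 4, -3)
     R3 -= 3·R0  ⇒  (0, 25/4, -5/4, 4, 0)
[2] R1 /= 1/2  ⇒  (0, 1, 5, -2, 0)
     R0 -= -3/4·R1  ⇒  (1, 0, 9/2, -3/2, -1)
     R2 -= -1/4·R1  ⇒  (0, 0, -7/2, 7/2, -3)
     R3 -= 25/4·R1  ⇒  (0, 0, -65/2, 33/2, 0)
[3] R2 /= -7/2  ⇒  (0, 0, 1, -1, 6/7)
     R0 -= 9/2·R2  ⇒  (1, 0, 0, 3, -34/7)
     R1 -= 5·R2  ⇒  (0, 1, 0, 3, -30/7)
     R3 -= -65/2·R2  ⇒  (0, 0, 0, -16, 195/7)
[4] R3 /= -16  ⇒  (0, 0, 0, 1, -195/112)
     R0 -= 3·R3  ⇒  (1, 0, 0, 0, 41/112)
     R1 -= 3·R3  ⇒  (0, 1, 0, 0, 15/16)
     R2 -= -1·R3  ⇒  (0, 0, 1, 0, -99/112)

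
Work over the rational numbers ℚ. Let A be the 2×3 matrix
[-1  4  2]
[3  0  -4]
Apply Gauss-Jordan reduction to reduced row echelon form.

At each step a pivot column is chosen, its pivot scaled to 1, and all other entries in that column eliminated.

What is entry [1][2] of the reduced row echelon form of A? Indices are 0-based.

M[1][2] = 1/6

[1] R0 /= -1  ⇒  (1, -4, -2)
     R1 -= 3·R0  ⇒  (0, 12, 2)
[2] R1 /= 12  ⇒  (0, 1, 1/6)
     R0 -= -4·R1  ⇒  (1, 0, -4/3)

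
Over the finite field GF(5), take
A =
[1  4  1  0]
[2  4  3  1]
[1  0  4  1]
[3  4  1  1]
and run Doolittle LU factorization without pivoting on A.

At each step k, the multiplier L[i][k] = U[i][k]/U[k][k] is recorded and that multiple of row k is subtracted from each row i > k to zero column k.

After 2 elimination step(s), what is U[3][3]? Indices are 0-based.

U[3][3] = 4

[col 0] pivot 1
  R1 -= 2*R0 → (0, 1, 1, 1)  (L[1][0] := 2)
  R2 -= 1*R0 → (0, 1, 3, 1)  (L[2][0] := 1)
  R3 -= 3*R0 → (0, 2, 3, 1)  (L[3][0] := 3)
[col 1] pivot 1
  R2 -= 1*R1 → (0, 0, 2, 0)  (L[2][1] := 1)
  R3 -= 2*R1 → (0, 0, 1, 4)  (L[3][1] := 2)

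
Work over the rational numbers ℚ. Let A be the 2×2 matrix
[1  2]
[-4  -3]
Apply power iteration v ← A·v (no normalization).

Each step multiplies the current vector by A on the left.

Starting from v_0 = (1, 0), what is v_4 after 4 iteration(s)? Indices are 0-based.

v_0 = (1, 0).
v_1 = A·v_0 = (1, -4).
v_2 = A·v_1 = (-7, 8).
v_3 = A·v_2 = (9, 4).
v_4 = A·v_3 = (17, -48).

v_4 = (17, -48)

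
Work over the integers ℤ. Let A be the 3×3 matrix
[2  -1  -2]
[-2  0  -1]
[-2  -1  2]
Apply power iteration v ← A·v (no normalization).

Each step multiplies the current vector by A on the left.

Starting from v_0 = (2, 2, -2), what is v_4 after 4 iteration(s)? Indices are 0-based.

v_4 = (550, -134, -474)

v_0 = (2, 2, -2).
v_1 = A·v_0 = (6, -2, -10).
v_2 = A·v_1 = (34, -2, -30).
v_3 = A·v_2 = (130, -38, -126).
v_4 = A·v_3 = (550, -134, -474).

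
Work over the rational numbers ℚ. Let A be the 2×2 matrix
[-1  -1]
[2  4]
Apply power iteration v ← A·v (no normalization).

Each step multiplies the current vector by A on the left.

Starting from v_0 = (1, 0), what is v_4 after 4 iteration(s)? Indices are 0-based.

v_4 = (-17, 78)

v_0 = (1, 0).
v_1 = A·v_0 = (-1, 2).
v_2 = A·v_1 = (-1, 6).
v_3 = A·v_2 = (-5, 22).
v_4 = A·v_3 = (-17, 78).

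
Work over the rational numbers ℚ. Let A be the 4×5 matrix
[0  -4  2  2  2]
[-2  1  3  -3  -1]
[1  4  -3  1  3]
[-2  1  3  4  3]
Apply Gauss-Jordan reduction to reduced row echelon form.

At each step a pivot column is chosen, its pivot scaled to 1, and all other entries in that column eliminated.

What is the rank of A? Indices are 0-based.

rank = 4

pivot(0,0): swap R0↔R1
pivot(0,0)=-2: scale R0 → (1, -1/2, -3/2, 3/2, 1/2)
  clear (2,0): R2 −= (1)R0 → (0, 9/2, -3/2, -1/2, 5/2)
  clear (3,0): R3 −= (-2)R0 → (0, 0, 0, 7, 4)
pivot(1,1)=-4: scale R1 → (0, 1, -1/2, -1/2, -1/2)
  clear (0,1): R0 −= (-1/2)R1 → (1, 0, -7/4, 5/4, 1/4)
  clear (2,1): R2 −= (9/2)R1 → (0, 0, 3/4, 7/4, 19/4)
pivot(2,2)=3/4: scale R2 → (0, 0, 1, 7/3, 19/3)
  clear (0,2): R0 −= (-7/4)R2 → (1, 0, 0, 16/3, 34/3)
  clear (1,2): R1 −= (-1/2)R2 → (0, 1, 0, 2/3, 8/3)
pivot(3,3)=7: scale R3 → (0, 0, 0, 1, 4/7)
  clear (0,3): R0 −= (16/3)R3 → (1, 0, 0, 0, 58/7)
  clear (1,3): R1 −= (2/3)R3 → (0, 1, 0, 0, 16/7)
  clear (2,3): R2 −= (7/3)R3 → (0, 0, 1, 0, 5)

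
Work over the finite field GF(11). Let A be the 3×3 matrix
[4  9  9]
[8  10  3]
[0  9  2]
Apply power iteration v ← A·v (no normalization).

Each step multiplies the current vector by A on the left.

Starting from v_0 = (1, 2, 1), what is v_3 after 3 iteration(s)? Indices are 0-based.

v_0 = (1, 2, 1).
v_1 = A·v_0 = (9, 9, 9).
v_2 = A·v_1 = (0, 2, 0).
v_3 = A·v_2 = (7, 9, 7).

v_3 = (7, 9, 7)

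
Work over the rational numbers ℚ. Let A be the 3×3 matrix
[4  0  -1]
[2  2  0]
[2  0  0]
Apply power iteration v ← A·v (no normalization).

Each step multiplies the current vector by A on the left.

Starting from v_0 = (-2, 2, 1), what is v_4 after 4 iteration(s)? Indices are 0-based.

v_4 = (-376, -420, -220)

v_0 = (-2, 2, 1).
v_1 = A·v_0 = (-9, 0, -4).
v_2 = A·v_1 = (-32, -18, -18).
v_3 = A·v_2 = (-110, -100, -64).
v_4 = A·v_3 = (-376, -420, -220).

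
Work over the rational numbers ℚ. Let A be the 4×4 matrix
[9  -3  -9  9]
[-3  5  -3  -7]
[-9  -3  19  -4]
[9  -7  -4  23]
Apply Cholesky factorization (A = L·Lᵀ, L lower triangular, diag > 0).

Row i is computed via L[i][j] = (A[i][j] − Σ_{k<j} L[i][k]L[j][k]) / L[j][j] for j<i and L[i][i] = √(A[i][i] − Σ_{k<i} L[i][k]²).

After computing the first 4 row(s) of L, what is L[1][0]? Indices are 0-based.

Step 1: L[0][0] = √(9) = 3.
  L[1][0] = (-3) / L[0][0] = -1.
Step 2: L[1][1] = √(4) = 2.
  L[2][0] = (-9) / L[0][0] = -3.
  L[2][1] = (-6) / L[1][1] = -3.
Step 3: L[2][2] = √(1) = 1.
  L[3][0] = (9) / L[0][0] = 3.
  L[3][1] = (-4) / L[1][1] = -2.
  L[3][2] = (-1) / L[2][2] = -1.
Step 4: L[3][3] = √(9) = 3.

L[1][0] = -1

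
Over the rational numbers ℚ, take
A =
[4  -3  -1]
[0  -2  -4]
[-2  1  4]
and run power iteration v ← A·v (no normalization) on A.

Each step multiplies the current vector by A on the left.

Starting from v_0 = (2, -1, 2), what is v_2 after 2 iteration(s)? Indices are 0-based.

v_2 = (51, 0, -12)

v_0 = (2, -1, 2).
v_1 = A·v_0 = (9, -6, 3).
v_2 = A·v_1 = (51, 0, -12).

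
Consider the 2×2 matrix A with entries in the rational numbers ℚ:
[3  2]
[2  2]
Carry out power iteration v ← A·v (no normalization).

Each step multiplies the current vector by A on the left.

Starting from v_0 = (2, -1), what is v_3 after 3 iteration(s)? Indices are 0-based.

v_3 = (72, 56)

v_0 = (2, -1).
v_1 = A·v_0 = (4, 2).
v_2 = A·v_1 = (16, 12).
v_3 = A·v_2 = (72, 56).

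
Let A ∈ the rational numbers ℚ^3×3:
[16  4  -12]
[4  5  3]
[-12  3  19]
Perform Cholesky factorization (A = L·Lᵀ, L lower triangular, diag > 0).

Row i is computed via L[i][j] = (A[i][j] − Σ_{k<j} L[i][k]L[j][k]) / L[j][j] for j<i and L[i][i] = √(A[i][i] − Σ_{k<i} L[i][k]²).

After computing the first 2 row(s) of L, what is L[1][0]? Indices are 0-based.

L[1][0] = 1

Step 1: L[0][0] = √(16) = 4.
  L[1][0] = (4) / L[0][0] = 1.
Step 2: L[1][1] = √(4) = 2.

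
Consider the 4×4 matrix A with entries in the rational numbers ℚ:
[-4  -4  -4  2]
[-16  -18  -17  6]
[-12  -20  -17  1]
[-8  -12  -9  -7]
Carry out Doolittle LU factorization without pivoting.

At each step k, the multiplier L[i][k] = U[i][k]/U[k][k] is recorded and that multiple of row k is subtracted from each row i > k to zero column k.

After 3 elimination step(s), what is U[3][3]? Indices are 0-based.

[col 0] pivot -4
  R1 -= 4*R0 → (0, -2, -1, -2)  (L[1][0] := 4)
  R2 -= 3*R0 → (0, -8, -5, -5)  (L[2][0] := 3)
  R3 -= 2*R0 → (0, -4, -1, -11)  (L[3][0] := 2)
[col 1] pivot -2
  R2 -= 4*R1 → (0, 0, -1, 3)  (L[2][1] := 4)
  R3 -= 2*R1 → (0, 0, 1, -7)  (L[3][1] := 2)
[col 2] pivot -1
  R3 -= -1*R2 → (0, 0, 0, -4)  (L[3][2] := -1)

U[3][3] = -4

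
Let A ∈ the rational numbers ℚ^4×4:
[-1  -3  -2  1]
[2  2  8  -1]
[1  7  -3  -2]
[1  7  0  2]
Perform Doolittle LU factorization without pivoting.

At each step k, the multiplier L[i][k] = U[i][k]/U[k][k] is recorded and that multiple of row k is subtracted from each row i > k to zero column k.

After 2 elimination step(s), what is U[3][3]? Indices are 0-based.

U[3][3] = 4

[col 0] pivot -1
  R1 -= -2*R0 → (0, -4, 4, 1)  (L[1][0] := -2)
  R2 -= -1*R0 → (0, 4, -5, -1)  (L[2][0] := -1)
  R3 -= -1*R0 → (0, 4, -2, 3)  (L[3][0] := -1)
[col 1] pivot -4
  R2 -= -1*R1 → (0, 0, -1, 0)  (L[2][1] := -1)
  R3 -= -1*R1 → (0, 0, 2, 4)  (L[3][1] := -1)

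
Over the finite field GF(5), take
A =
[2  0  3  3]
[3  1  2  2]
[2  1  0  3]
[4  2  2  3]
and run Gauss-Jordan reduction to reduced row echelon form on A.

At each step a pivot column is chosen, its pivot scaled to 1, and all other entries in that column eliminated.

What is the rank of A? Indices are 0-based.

rank = 4

step 1: normalize row 0 (÷2) = (1, 0, 4, 4)
  row 1: subtract 3×row0 = (0, 1, 0, 0)
  row 2: subtract 2×row0 = (0, 1, 2, 0)
  row 3: subtract 4×row0 = (0, 2, 1, 2)
step 2: normalize row 1 (÷1) = (0, 1, 0, 0)
  row 2: subtract 1×row1 = (0, 0, 2, 0)
  row 3: subtract 2×row1 = (0, 0, 1, 2)
step 3: normalize row 2 (÷2) = (0, 0, 1, 0)
  row 0: subtract 4×row2 = (1, 0, 0, 4)
  row 3: subtract 1×row2 = (0, 0, 0, 2)
step 4: normalize row 3 (÷2) = (0, 0, 0, 1)
  row 0: subtract 4×row3 = (1, 0, 0, 0)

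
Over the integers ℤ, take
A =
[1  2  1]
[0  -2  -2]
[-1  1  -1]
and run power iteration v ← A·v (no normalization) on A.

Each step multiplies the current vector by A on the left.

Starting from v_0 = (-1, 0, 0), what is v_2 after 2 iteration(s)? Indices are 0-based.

v_0 = (-1, 0, 0).
v_1 = A·v_0 = (-1, 0, 1).
v_2 = A·v_1 = (0, -2, 0).

v_2 = (0, -2, 0)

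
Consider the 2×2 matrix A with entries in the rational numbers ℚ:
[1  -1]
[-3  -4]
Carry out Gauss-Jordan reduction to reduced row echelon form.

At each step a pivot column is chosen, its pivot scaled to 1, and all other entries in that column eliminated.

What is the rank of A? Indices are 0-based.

[1] R0 /= 1  ⇒  (1, -1)
     R1 -= -3·R0  ⇒  (0, -7)
[2] R1 /= -7  ⇒  (0, 1)
     R0 -= -1·R1  ⇒  (1, 0)

rank = 2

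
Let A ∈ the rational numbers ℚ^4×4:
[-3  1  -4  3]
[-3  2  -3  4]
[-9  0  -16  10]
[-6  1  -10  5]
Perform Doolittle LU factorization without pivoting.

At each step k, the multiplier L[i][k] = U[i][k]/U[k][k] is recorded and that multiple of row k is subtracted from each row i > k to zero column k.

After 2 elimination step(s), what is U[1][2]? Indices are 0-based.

[col 0] pivot -3
  R1 -= 1*R0 → (0, 1, 1, 1)  (L[1][0] := 1)
  R2 -= 3*R0 → (0, -3, -4, 1)  (L[2][0] := 3)
  R3 -= 2*R0 → (0, -1, -2, -1)  (L[3][0] := 2)
[col 1] pivot 1
  R2 -= -3*R1 → (0, 0, -1, 4)  (L[2][1] := -3)
  R3 -= -1*R1 → (0, 0, -1, 0)  (L[3][1] := -1)

U[1][2] = 1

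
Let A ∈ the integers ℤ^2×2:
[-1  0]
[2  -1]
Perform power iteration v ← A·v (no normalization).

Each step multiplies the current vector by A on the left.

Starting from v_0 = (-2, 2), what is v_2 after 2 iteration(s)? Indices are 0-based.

v_2 = (-2, 10)

v_0 = (-2, 2).
v_1 = A·v_0 = (2, -6).
v_2 = A·v_1 = (-2, 10).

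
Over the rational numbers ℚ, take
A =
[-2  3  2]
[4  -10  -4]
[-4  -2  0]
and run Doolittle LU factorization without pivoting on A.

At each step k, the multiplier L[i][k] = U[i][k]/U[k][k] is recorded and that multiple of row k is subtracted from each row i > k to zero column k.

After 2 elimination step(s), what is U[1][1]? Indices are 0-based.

Step 1: pivot at (0,0) is -2.
  row1 ← row1 − (-2)·row0  ⇒  L[1][0]=-2, U row1=(0, -4, 0)
  row2 ← row2 − (2)·row0  ⇒  L[2][0]=2, U row2=(0, -8, -4)
Step 2: pivot at (1,1) is -4.
  row2 ← row2 − (2)·row1  ⇒  L[2][1]=2, U row2=(0, 0, -4)

U[1][1] = -4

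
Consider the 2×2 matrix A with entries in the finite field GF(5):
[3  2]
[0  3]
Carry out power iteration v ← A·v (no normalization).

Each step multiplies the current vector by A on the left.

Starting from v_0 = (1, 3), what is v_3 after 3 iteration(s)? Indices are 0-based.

v_3 = (4, 1)

v_0 = (1, 3).
v_1 = A·v_0 = (4, 4).
v_2 = A·v_1 = (0, 2).
v_3 = A·v_2 = (4, 1).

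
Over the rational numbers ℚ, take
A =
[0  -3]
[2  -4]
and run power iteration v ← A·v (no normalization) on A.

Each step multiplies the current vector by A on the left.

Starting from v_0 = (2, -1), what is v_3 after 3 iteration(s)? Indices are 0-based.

v_0 = (2, -1).
v_1 = A·v_0 = (3, 8).
v_2 = A·v_1 = (-24, -26).
v_3 = A·v_2 = (78, 56).

v_3 = (78, 56)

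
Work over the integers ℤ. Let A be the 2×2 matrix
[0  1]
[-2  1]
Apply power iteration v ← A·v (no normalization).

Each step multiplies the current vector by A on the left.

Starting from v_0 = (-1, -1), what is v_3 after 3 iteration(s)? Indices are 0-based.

v_0 = (-1, -1).
v_1 = A·v_0 = (-1, 1).
v_2 = A·v_1 = (1, 3).
v_3 = A·v_2 = (3, 1).

v_3 = (3, 1)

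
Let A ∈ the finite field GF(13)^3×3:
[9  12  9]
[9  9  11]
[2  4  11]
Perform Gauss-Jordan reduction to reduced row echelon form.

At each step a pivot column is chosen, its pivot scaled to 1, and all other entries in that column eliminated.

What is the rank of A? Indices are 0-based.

step 1: normalize row 0 (÷9) = (1, 10, 1)
  row 1: subtract 9×row0 = (0, 10, 2)
  row 2: subtract 2×row0 = (0, 10, 9)
step 2: normalize row 1 (÷10) = (0, 1, 8)
  row 0: subtract 10×row1 = (1, 0, 12)
  row 2: subtract 10×row1 = (0, 0, 7)
step 3: normalize row 2 (÷7) = (0, 0, 1)
  row 0: subtract 12×row2 = (1, 0, 0)
  row 1: subtract 8×row2 = (0, 1, 0)

rank = 3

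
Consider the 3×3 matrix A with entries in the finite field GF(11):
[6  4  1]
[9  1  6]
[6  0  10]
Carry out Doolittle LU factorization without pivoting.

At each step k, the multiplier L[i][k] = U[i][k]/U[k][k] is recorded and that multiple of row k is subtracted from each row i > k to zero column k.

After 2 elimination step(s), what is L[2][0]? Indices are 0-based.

L[2][0] = 1

Step 1: pivot at (0,0) is 6.
  row1 ← row1 − (7)·row0  ⇒  L[1][0]=7, U row1=(0, 6, 10)
  row2 ← row2 − (1)·row0  ⇒  L[2][0]=1, U row2=(0, 7, 9)
Step 2: pivot at (1,1) is 6.
  row2 ← row2 − (3)·row1  ⇒  L[2][1]=3, U row2=(0, 0, 1)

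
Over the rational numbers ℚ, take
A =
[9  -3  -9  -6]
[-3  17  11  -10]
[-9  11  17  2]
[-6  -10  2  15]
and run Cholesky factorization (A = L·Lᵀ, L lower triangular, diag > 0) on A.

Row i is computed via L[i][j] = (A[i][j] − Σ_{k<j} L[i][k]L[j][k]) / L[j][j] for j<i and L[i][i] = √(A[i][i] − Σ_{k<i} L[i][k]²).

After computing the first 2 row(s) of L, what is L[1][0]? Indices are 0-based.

L[1][0] = -1

Step 1: L[0][0] = √(9) = 3.
  L[1][0] = (-3) / L[0][0] = -1.
Step 2: L[1][1] = √(16) = 4.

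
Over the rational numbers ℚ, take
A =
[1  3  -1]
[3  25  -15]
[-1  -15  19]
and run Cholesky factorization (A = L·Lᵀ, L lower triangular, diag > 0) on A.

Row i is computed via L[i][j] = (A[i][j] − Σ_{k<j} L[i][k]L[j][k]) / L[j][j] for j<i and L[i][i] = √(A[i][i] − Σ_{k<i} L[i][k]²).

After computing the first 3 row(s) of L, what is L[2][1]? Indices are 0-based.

Step 1: L[0][0] = √(1) = 1.
  L[1][0] = (3) / L[0][0] = 3.
Step 2: L[1][1] = √(16) = 4.
  L[2][0] = (-1) / L[0][0] = -1.
  L[2][1] = (-12) / L[1][1] = -3.
Step 3: L[2][2] = √(9) = 3.

L[2][1] = -3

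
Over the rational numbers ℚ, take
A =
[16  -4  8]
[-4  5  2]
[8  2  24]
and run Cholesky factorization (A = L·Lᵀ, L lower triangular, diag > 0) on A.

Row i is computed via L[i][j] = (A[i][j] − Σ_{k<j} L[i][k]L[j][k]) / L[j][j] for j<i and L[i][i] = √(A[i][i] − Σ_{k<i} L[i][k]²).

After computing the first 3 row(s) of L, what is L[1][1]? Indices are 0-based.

L[1][1] = 2

Step 1: L[0][0] = √(16) = 4.
  L[1][0] = (-4) / L[0][0] = -1.
Step 2: L[1][1] = √(4) = 2.
  L[2][0] = (8) / L[0][0] = 2.
  L[2][1] = (4) / L[1][1] = 2.
Step 3: L[2][2] = √(16) = 4.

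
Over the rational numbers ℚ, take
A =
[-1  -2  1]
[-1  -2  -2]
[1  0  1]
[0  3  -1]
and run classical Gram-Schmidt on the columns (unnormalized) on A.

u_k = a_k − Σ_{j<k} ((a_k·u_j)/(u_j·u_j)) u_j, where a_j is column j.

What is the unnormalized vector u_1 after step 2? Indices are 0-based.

u_1 = (-2/3, -2/3, -4/3, 3)

Step 1: u_0 = a_0 = (-1, -1, 1, 0).
Step 2: u_1 = a_1 − (4/3)·u_0 = (-2/3, -2/3, -4/3, 3).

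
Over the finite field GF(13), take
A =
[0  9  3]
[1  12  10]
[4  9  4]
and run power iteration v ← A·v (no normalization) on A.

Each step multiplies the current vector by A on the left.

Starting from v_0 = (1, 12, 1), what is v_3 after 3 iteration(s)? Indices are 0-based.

v_0 = (1, 12, 1).
v_1 = A·v_0 = (7, 12, 12).
v_2 = A·v_1 = (1, 11, 2).
v_3 = A·v_2 = (1, 10, 7).

v_3 = (1, 10, 7)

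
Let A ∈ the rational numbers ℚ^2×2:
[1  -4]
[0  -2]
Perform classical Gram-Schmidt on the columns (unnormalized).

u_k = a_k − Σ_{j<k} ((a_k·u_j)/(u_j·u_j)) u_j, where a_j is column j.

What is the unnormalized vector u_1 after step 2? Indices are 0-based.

Step 1: u_0 = a_0 = (1, 0).
Step 2: u_1 = a_1 − (-4)·u_0 = (0, -2).

u_1 = (0, -2)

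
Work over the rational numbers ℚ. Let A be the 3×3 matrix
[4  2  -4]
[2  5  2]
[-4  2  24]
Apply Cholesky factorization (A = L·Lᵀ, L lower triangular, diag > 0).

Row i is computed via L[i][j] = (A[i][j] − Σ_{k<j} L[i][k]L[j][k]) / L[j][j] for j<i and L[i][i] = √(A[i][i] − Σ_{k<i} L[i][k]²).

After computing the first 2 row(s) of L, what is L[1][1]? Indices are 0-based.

Step 1: L[0][0] = √(4) = 2.
  L[1][0] = (2) / L[0][0] = 1.
Step 2: L[1][1] = √(4) = 2.

L[1][1] = 2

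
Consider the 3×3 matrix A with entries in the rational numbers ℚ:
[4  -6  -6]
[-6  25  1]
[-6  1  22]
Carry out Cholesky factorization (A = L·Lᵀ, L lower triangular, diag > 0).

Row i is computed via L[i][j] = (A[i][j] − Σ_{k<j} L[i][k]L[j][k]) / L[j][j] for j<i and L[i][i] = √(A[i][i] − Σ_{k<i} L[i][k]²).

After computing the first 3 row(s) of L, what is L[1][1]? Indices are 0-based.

L[1][1] = 4

Step 1: L[0][0] = √(4) = 2.
  L[1][0] = (-6) / L[0][0] = -3.
Step 2: L[1][1] = √(16) = 4.
  L[2][0] = (-6) / L[0][0] = -3.
  L[2][1] = (-8) / L[1][1] = -2.
Step 3: L[2][2] = √(9) = 3.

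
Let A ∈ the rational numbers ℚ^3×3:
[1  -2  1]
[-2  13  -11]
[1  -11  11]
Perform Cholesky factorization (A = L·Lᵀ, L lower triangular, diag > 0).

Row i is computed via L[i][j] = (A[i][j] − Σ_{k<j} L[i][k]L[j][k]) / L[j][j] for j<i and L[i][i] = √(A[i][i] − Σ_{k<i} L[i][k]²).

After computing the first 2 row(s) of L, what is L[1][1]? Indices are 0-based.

L[1][1] = 3

Step 1: L[0][0] = √(1) = 1.
  L[1][0] = (-2) / L[0][0] = -2.
Step 2: L[1][1] = √(9) = 3.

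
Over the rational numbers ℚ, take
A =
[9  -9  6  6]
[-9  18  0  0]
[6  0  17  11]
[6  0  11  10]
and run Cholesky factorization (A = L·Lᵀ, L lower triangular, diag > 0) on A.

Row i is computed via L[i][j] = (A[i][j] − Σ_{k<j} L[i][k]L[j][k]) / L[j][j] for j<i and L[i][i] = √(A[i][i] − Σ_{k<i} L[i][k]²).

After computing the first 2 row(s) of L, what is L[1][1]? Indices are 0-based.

Step 1: L[0][0] = √(9) = 3.
  L[1][0] = (-9) / L[0][0] = -3.
Step 2: L[1][1] = √(9) = 3.

L[1][1] = 3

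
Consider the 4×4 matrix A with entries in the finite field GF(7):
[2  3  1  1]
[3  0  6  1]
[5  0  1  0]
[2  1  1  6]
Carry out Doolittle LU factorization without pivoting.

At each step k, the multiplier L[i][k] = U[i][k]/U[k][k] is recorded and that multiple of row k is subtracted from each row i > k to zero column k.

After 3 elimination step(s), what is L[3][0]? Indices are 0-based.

L[3][0] = 1

k=0: U[0][0]=2
  eliminate (1,0): mult=5, new row 1: (0, 6, 1, 3); set L[1][0]=5
  eliminate (2,0): mult=6, new row 2: (0, 3, 2, 1); set L[2][0]=6
  eliminate (3,0): mult=1, new row 3: (0, 5, 0, 5); set L[3][0]=1
k=1: U[1][1]=6
  eliminate (2,1): mult=4, new row 2: (0, 0, 5, 3); set L[2][1]=4
  eliminate (3,1): mult=2, new row 3: (0, 0, 5, 6); set L[3][1]=2
k=2: U[2][2]=5
  eliminate (3,2): mult=1, new row 3: (0, 0, 0, 3); set L[3][2]=1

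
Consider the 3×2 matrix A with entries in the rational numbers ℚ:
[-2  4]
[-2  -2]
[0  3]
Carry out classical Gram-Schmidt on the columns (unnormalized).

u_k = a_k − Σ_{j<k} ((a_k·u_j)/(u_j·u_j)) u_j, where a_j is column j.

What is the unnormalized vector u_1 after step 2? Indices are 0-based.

u_1 = (3, -3, 3)

Step 1: u_0 = a_0 = (-2, -2, 0).
Step 2: u_1 = a_1 − (-1/2)·u_0 = (3, -3, 3).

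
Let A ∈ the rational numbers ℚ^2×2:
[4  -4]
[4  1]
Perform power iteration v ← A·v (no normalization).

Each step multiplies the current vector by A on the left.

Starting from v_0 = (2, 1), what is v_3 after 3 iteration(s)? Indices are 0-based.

v_3 = (-180, -55)

v_0 = (2, 1).
v_1 = A·v_0 = (4, 9).
v_2 = A·v_1 = (-20, 25).
v_3 = A·v_2 = (-180, -55).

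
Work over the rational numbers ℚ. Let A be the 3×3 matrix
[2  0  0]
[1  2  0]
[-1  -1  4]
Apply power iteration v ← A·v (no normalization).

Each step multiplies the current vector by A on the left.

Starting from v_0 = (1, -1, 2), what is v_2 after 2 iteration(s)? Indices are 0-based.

v_0 = (1, -1, 2).
v_1 = A·v_0 = (2, -1, 8).
v_2 = A·v_1 = (4, 0, 31).

v_2 = (4, 0, 31)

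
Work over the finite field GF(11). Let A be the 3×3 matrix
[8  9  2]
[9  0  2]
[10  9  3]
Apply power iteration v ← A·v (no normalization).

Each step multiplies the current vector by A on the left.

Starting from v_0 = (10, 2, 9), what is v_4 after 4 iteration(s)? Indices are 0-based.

v_0 = (10, 2, 9).
v_1 = A·v_0 = (6, 9, 2).
v_2 = A·v_1 = (1, 3, 4).
v_3 = A·v_2 = (10, 6, 5).
v_4 = A·v_3 = (1, 1, 4).

v_4 = (1, 1, 4)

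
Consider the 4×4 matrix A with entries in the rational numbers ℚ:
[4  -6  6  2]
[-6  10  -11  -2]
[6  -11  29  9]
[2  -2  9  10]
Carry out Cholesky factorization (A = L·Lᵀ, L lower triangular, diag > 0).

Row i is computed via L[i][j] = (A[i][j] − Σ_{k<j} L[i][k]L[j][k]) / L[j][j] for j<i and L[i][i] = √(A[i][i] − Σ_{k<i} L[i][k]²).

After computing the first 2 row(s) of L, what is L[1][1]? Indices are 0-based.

L[1][1] = 1

Step 1: L[0][0] = √(4) = 2.
  L[1][0] = (-6) / L[0][0] = -3.
Step 2: L[1][1] = √(1) = 1.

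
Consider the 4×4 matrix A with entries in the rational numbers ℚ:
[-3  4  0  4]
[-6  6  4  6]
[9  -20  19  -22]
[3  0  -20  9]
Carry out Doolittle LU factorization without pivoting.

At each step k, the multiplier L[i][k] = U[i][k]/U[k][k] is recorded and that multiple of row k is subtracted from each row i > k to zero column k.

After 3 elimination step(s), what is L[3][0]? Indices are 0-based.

L[3][0] = -1

k=0: U[0][0]=-3
  eliminate (1,0): mult=2, new row 1: (0, -2, 4, -2); set L[1][0]=2
  eliminate (2,0): mult=-3, new row 2: (0, -8, 19, -10); set L[2][0]=-3
  eliminate (3,0): mult=-1, new row 3: (0, 4, -20, 13); set L[3][0]=-1
k=1: U[1][1]=-2
  eliminate (2,1): mult=4, new row 2: (0, 0, 3, -2); set L[2][1]=4
  eliminate (3,1): mult=-2, new row 3: (0, 0, -12, 9); set L[3][1]=-2
k=2: U[2][2]=3
  eliminate (3,2): mult=-4, new row 3: (0, 0, 0, 1); set L[3][2]=-4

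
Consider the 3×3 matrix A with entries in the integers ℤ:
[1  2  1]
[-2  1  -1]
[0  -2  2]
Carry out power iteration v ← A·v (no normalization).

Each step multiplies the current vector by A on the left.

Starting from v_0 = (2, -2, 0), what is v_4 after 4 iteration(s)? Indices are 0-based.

v_0 = (2, -2, 0).
v_1 = A·v_0 = (-2, -6, 4).
v_2 = A·v_1 = (-10, -6, 20).
v_3 = A·v_2 = (-2, -6, 52).
v_4 = A·v_3 = (38, -54, 116).

v_4 = (38, -54, 116)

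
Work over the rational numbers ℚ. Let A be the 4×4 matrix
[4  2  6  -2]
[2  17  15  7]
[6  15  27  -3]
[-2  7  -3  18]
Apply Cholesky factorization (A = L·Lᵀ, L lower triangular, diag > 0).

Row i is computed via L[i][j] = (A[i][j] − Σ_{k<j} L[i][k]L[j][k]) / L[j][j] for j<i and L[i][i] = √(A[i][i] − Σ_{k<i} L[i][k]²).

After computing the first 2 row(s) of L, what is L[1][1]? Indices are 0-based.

L[1][1] = 4

Step 1: L[0][0] = √(4) = 2.
  L[1][0] = (2) / L[0][0] = 1.
Step 2: L[1][1] = √(16) = 4.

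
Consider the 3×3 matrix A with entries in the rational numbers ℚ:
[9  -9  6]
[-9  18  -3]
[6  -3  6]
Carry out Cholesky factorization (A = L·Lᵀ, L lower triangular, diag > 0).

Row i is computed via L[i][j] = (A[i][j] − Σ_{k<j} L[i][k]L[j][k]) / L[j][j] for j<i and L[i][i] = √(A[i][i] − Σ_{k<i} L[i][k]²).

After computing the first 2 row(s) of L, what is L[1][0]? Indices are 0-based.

Step 1: L[0][0] = √(9) = 3.
  L[1][0] = (-9) / L[0][0] = -3.
Step 2: L[1][1] = √(9) = 3.

L[1][0] = -3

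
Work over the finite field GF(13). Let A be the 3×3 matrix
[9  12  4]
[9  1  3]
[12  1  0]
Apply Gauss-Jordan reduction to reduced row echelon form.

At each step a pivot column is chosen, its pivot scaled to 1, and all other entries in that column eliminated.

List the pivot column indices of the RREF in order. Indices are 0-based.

pivot columns: 0, 1, 2

step 1: normalize row 0 (÷9) = (1, 10, 12)
  row 1: subtract 9×row0 = (0, 2, 12)
  row 2: subtract 12×row0 = (0, 11, 12)
step 2: normalize row 1 (÷2) = (0, 1, 6)
  row 0: subtract 10×row1 = (1, 0, 4)
  row 2: subtract 11×row1 = (0, 0, 11)
step 3: normalize row 2 (÷11) = (0, 0, 1)
  row 0: subtract 4×row2 = (1, 0, 0)
  row 1: subtract 6×row2 = (0, 1, 0)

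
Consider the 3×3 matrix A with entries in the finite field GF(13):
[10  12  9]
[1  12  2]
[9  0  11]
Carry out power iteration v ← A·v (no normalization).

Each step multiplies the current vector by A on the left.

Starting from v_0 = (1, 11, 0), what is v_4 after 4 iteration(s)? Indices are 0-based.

v_0 = (1, 11, 0).
v_1 = A·v_0 = (12, 3, 9).
v_2 = A·v_1 = (3, 1, 12).
v_3 = A·v_2 = (7, 0, 3).
v_4 = A·v_3 = (6, 0, 5).

v_4 = (6, 0, 5)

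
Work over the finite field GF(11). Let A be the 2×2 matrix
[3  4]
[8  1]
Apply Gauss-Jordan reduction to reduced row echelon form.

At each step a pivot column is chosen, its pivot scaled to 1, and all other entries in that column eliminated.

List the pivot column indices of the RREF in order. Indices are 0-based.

pivot columns: 0, 1

pivot(0,0)=3: scale R0 → (1, 5)
  clear (1,0): R1 −= (8)R0 → (0, 5)
pivot(1,1)=5: scale R1 → (0, 1)
  clear (0,1): R0 −= (5)R1 → (1, 0)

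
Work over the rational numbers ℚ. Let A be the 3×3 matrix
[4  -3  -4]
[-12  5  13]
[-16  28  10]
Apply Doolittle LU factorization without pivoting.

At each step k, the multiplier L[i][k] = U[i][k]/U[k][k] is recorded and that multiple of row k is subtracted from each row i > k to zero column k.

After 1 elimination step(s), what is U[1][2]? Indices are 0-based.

U[1][2] = 1

k=0: U[0][0]=4
  eliminate (1,0): mult=-3, new row 1: (0, -4, 1); set L[1][0]=-3
  eliminate (2,0): mult=-4, new row 2: (0, 16, -6); set L[2][0]=-4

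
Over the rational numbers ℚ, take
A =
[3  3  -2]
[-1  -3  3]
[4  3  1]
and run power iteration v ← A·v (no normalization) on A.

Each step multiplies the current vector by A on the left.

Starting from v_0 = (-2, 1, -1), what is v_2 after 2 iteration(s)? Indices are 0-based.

v_2 = (-3, -5, -22)

v_0 = (-2, 1, -1).
v_1 = A·v_0 = (-1, -4, -6).
v_2 = A·v_1 = (-3, -5, -22).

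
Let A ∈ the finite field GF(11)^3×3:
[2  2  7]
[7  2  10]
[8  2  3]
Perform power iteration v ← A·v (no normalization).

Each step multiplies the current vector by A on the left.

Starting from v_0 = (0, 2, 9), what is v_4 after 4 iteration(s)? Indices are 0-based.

v_4 = (0, 6, 9)

v_0 = (0, 2, 9).
v_1 = A·v_0 = (1, 6, 9).
v_2 = A·v_1 = (0, 10, 3).
v_3 = A·v_2 = (8, 6, 7).
v_4 = A·v_3 = (0, 6, 9).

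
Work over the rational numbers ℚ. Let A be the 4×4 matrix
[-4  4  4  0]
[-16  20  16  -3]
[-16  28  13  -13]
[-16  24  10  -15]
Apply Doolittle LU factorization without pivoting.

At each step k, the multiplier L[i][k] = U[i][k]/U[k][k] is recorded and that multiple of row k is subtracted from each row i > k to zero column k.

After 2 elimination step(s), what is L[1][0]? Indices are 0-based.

[col 0] pivot -4
  R1 -= 4*R0 → (0, 4, 0, -3)  (L[1][0] := 4)
  R2 -= 4*R0 → (0, 12, -3, -13)  (L[2][0] := 4)
  R3 -= 4*R0 → (0, 8, -6, -15)  (L[3][0] := 4)
[col 1] pivot 4
  R2 -= 3*R1 → (0, 0, -3, -4)  (L[2][1] := 3)
  R3 -= 2*R1 → (0, 0, -6, -9)  (L[3][1] := 2)

L[1][0] = 4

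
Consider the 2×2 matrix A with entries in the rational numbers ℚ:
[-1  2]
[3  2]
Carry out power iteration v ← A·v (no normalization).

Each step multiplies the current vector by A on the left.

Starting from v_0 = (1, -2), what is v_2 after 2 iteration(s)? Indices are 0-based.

v_2 = (3, -17)

v_0 = (1, -2).
v_1 = A·v_0 = (-5, -1).
v_2 = A·v_1 = (3, -17).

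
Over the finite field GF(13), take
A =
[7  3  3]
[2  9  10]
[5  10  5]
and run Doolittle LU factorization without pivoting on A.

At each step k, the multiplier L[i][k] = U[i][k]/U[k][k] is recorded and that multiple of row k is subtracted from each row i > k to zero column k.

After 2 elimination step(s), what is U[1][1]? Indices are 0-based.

Step 1: pivot at (0,0) is 7.
  row1 ← row1 − (4)·row0  ⇒  L[1][0]=4, U row1=(0, 10, 11)
  row2 ← row2 − (10)·row0  ⇒  L[2][0]=10, U row2=(0, 6, 1)
Step 2: pivot at (1,1) is 10.
  row2 ← row2 − (11)·row1  ⇒  L[2][1]=11, U row2=(0, 0, 10)

U[1][1] = 10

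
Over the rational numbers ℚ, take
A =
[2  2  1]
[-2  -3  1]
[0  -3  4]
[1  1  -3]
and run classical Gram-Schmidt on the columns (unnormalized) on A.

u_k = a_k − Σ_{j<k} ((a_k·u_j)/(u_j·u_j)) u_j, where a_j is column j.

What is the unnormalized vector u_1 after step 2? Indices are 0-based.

u_1 = (-4/9, -5/9, -3, -2/9)

Step 1: u_0 = a_0 = (2, -2, 0, 1).
Step 2: u_1 = a_1 − (11/9)·u_0 = (-4/9, -5/9, -3, -2/9).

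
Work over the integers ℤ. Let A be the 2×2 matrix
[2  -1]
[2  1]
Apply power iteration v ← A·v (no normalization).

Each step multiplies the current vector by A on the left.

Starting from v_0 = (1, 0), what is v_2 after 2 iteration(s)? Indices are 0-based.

v_0 = (1, 0).
v_1 = A·v_0 = (2, 2).
v_2 = A·v_1 = (2, 6).

v_2 = (2, 6)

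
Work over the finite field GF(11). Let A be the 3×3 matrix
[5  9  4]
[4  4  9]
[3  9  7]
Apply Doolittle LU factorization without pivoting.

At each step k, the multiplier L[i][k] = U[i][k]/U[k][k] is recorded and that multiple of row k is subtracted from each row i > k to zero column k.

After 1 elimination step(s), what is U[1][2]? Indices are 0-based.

Step 1: pivot at (0,0) is 5.
  row1 ← row1 − (3)·row0  ⇒  L[1][0]=3, U row1=(0, 10, 8)
  row2 ← row2 − (5)·row0  ⇒  L[2][0]=5, U row2=(0, 8, 9)

U[1][2] = 8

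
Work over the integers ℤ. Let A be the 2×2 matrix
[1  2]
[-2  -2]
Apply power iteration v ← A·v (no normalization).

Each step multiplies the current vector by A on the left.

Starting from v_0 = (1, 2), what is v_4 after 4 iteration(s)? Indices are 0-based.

v_4 = (17, -14)

v_0 = (1, 2).
v_1 = A·v_0 = (5, -6).
v_2 = A·v_1 = (-7, 2).
v_3 = A·v_2 = (-3, 10).
v_4 = A·v_3 = (17, -14).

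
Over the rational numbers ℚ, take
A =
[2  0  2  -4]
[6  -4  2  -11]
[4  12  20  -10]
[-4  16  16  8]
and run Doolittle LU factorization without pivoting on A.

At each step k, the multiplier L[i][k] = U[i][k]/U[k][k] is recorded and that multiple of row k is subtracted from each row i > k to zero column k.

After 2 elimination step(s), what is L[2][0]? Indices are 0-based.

L[2][0] = 2

[col 0] pivot 2
  R1 -= 3*R0 → (0, -4, -4, 1)  (L[1][0] := 3)
  R2 -= 2*R0 → (0, 12, 16, -2)  (L[2][0] := 2)
  R3 -= -2*R0 → (0, 16, 20, 0)  (L[3][0] := -2)
[col 1] pivot -4
  R2 -= -3*R1 → (0, 0, 4, 1)  (L[2][1] := -3)
  R3 -= -4*R1 → (0, 0, 4, 4)  (L[3][1] := -4)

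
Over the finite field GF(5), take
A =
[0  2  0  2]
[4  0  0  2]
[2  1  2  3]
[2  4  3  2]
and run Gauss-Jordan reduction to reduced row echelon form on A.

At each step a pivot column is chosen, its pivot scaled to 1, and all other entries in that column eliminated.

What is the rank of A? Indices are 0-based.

pivot(0,0): swap R0↔R1
pivot(0,0)=4: scale R0 → (1, 0, 0, 3)
  clear (2,0): R2 −= (2)R0 → (0, 1, 2, 2)
  clear (3,0): R3 −= (2)R0 → (0, 4, 3, 1)
pivot(1,1)=2: scale R1 → (0, 1, 0, 1)
  clear (2,1): R2 −= (1)R1 → (0, 0, 2, 1)
  clear (3,1): R3 −= (4)R1 → (0, 0, 3, 2)
pivot(2,2)=2: scale R2 → (0, 0, 1, 3)
  clear (3,2): R3 −= (3)R2 → (0, 0, 0, 3)
pivot(3,3)=3: scale R3 → (0, 0, 0, 1)
  clear (0,3): R0 −= (3)R3 → (1, 0, 0, 0)
  clear (1,3): R1 −= (1)R3 → (0, 1, 0, 0)
  clear (2,3): R2 −= (3)R3 → (0, 0, 1, 0)

rank = 4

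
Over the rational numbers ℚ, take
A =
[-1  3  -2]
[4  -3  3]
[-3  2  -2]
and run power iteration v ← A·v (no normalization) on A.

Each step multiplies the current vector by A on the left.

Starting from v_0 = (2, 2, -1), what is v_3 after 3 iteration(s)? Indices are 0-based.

v_0 = (2, 2, -1).
v_1 = A·v_0 = (6, -1, 0).
v_2 = A·v_1 = (-9, 27, -20).
v_3 = A·v_2 = (130, -177, 121).

v_3 = (130, -177, 121)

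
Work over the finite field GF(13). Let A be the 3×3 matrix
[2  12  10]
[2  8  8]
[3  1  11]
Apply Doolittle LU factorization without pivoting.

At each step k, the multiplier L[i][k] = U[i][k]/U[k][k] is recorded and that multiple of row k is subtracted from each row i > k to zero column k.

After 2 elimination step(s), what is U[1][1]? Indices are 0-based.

U[1][1] = 9

Step 1: pivot at (0,0) is 2.
  row1 ← row1 − (1)·row0  ⇒  L[1][0]=1, U row1=(0, 9, 11)
  row2 ← row2 − (8)·row0  ⇒  L[2][0]=8, U row2=(0, 9, 9)
Step 2: pivot at (1,1) is 9.
  row2 ← row2 − (1)·row1  ⇒  L[2][1]=1, U row2=(0, 0, 11)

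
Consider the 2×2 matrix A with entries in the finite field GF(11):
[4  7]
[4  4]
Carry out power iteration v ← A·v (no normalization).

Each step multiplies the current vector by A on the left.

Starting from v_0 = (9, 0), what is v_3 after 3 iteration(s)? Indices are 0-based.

v_0 = (9, 0).
v_1 = A·v_0 = (3, 3).
v_2 = A·v_1 = (0, 2).
v_3 = A·v_2 = (3, 8).

v_3 = (3, 8)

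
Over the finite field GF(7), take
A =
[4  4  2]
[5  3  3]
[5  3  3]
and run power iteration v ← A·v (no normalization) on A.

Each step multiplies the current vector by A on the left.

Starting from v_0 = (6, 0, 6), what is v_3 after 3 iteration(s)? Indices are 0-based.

v_0 = (6, 0, 6).
v_1 = A·v_0 = (1, 6, 6).
v_2 = A·v_1 = (5, 6, 6).
v_3 = A·v_2 = (0, 5, 5).

v_3 = (0, 5, 5)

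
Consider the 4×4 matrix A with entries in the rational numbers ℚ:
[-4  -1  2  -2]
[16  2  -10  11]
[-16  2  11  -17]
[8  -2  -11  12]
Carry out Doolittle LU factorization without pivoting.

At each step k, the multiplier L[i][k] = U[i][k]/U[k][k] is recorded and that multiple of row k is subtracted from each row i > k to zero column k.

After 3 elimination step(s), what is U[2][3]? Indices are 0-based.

U[2][3] = 0

Step 1: pivot at (0,0) is -4.
  row1 ← row1 − (-4)·row0  ⇒  L[1][0]=-4, U row1=(0, -2, -2, 3)
  row2 ← row2 − (4)·row0  ⇒  L[2][0]=4, U row2=(0, 6, 3, -9)
  row3 ← row3 − (-2)·row0  ⇒  L[3][0]=-2, U row3=(0, -4, -7, 8)
Step 2: pivot at (1,1) is -2.
  row2 ← row2 − (-3)·row1  ⇒  L[2][1]=-3, U row2=(0, 0, -3, 0)
  row3 ← row3 − (2)·row1  ⇒  L[3][1]=2, U row3=(0, 0, -3, 2)
Step 3: pivot at (2,2) is -3.
  row3 ← row3 − (1)·row2  ⇒  L[3][2]=1, U row3=(0, 0, 0, 2)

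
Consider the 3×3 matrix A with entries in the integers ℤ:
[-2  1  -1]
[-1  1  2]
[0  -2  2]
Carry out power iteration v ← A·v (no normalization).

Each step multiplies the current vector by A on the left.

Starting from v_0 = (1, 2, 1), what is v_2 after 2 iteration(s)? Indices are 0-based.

v_0 = (1, 2, 1).
v_1 = A·v_0 = (-1, 3, -2).
v_2 = A·v_1 = (7, 0, -10).

v_2 = (7, 0, -10)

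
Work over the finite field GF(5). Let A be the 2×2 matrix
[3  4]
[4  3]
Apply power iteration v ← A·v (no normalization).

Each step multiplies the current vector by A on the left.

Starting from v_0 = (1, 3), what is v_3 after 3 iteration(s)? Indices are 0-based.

v_3 = (2, 0)

v_0 = (1, 3).
v_1 = A·v_0 = (0, 3).
v_2 = A·v_1 = (2, 4).
v_3 = A·v_2 = (2, 0).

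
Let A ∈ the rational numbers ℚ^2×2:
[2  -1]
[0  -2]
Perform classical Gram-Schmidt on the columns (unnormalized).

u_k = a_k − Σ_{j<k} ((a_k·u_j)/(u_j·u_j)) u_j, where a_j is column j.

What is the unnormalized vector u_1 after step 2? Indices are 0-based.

Step 1: u_0 = a_0 = (2, 0).
Step 2: u_1 = a_1 − (-1/2)·u_0 = (0, -2).

u_1 = (0, -2)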